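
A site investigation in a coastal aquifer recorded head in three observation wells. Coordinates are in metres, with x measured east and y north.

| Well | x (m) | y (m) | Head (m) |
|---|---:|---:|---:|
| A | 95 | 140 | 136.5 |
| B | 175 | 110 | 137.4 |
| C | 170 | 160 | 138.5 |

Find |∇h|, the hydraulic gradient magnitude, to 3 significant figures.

With h = a·x + b·y + c and A as origin, the differences give:
  80·a + (-30)·b = +0.9
  75·a + 20·b = +2.0
Eliminate b (×20 and ×(-30), subtract): 3850·a = 78.00 → a = ∂h/∂x = +0.02026
Back-substitute: b = ∂h/∂y = +0.02403.
|∇h| = √(0.02026² + 0.02403²) = 0.03143

0.0314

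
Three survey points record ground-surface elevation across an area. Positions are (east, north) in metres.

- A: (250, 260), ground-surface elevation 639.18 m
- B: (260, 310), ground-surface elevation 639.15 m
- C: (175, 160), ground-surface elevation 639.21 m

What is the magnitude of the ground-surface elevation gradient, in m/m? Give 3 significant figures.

Three-point gradient (reference A): Δ to B = (10, 50, -0.03), Δ to C = (-75, -100, +0.03).
∂z/∂x = +0.0005455, ∂z/∂y = -0.0007091 (det = 2750).
|∇f| = √(0.0005455² + -0.0007091²) = 0.0008946 m/m

0.000895 m/m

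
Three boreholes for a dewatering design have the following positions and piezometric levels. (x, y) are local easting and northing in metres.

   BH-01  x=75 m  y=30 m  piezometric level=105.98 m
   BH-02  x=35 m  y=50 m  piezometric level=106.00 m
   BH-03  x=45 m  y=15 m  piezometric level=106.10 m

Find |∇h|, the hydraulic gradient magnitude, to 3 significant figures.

Taking BH-01 as reference: BH-02−BH-01 = (-40, 20, +0.02); BH-03−BH-01 = (-30, -15, +0.12).
Determinant of the coordinate differences = (-40)·(-15) − (-30)·20 = 1200.
∂h/∂x = [(+0.02)·(-15) − (+0.12)·20] / 1200 = -0.002250
∂h/∂y = [(-40)·(+0.12) − (-30)·(+0.02)] / 1200 = -0.003500
|∇h| = √(-0.002250² + -0.003500²) = 0.004161

0.00416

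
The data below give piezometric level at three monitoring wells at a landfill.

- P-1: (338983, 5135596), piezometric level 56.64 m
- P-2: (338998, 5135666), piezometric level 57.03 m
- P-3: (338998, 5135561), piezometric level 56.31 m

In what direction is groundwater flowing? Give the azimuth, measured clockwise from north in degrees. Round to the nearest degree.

139°

Differences from P-1: to P-2 (Δx, Δy, Δh) = (15, 70, +0.39); to P-3 = (15, -35, -0.33).
Solve a·Δx + b·Δy = Δh: det = 15·(-35) − 15·70 = -1575.
∂h/∂x = [(+0.39)·(-35) − (-0.33)·70] / -1575 = -0.006000
∂h/∂y = [15·(-0.33) − 15·(+0.39)] / -1575 = +0.006857
Flow direction (−∇h) has components (+0.006000 E, -0.006857 N).
Azimuth = atan2(E, N) = atan2(+0.006000, -0.006857) = 138.8° ≈ 139°.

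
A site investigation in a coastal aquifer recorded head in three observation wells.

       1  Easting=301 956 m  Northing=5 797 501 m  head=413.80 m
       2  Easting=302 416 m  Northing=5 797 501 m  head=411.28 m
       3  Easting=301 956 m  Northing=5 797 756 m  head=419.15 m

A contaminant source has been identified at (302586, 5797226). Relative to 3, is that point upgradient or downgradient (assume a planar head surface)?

∂h/∂x = (411.28 − 413.80) / (302416 − 301956) = -0.005478
∂h/∂y = (419.15 − 413.80) / (5797756 − 5797501) = +0.02098
Head at (302586, 5797226) = 413.80 + (-0.005478)·(630) + (+0.02098)·(-275) = 404.58 m.
That is lower than the 419.15 m at 3, so the point is downgradient.

downgradient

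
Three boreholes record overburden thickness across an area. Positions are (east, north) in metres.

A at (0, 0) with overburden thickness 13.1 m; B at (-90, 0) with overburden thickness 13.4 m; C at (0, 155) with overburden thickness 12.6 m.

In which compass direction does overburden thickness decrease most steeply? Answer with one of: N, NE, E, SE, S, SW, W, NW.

∂d/∂x = (13.4 − 13.1) / (-90 − 0) = -0.003333
∂d/∂y = (12.6 − 13.1) / (155 − 0) = -0.003226
Steepest decrease is along −∇f = (+0.003333 E, +0.003226 N) → northeast.

NE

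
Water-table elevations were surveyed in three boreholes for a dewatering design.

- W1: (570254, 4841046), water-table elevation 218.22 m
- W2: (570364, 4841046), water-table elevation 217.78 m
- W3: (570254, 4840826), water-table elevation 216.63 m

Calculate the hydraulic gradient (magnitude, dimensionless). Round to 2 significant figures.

∂h/∂x = (217.78 − 218.22) / (570364 − 570254) = -0.004000
∂h/∂y = (216.63 − 218.22) / (4840826 − 4841046) = +0.007227
|∇h| = √(-0.004000² + 0.007227²) = 0.00826

0.0083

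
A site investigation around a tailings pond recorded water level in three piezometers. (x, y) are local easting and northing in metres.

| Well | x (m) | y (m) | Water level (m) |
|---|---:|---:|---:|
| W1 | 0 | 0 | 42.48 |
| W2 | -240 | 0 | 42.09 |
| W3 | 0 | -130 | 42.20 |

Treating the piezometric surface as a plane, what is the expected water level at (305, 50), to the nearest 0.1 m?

∂h/∂x = (42.09 − 42.48) / (-240 − 0) = +0.001625
∂h/∂y = (42.20 − 42.48) / (-130 − 0) = +0.002154
h(305, 50) = 42.48 + (+0.001625)·(305) + (+0.002154)·(50) = 42.48 +0.496 +0.108 = 43.083 m.

43.1 m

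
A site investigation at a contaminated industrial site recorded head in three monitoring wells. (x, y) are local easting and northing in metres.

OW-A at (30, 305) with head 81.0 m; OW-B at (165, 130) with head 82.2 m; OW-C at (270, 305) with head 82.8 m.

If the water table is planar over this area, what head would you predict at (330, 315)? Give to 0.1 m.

83.2 m

Differences from OW-A: to OW-B (Δx, Δy, Δh) = (135, -175, +1.2); to OW-C = (240, 0, +1.8).
Determinant of the coordinate differences = 135·0 − 240·(-175) = 42000.
∂h/∂x = [(+1.2)·0 − (+1.8)·(-175)] / 42000 = +0.007500
∂h/∂y = [135·(+1.8) − 240·(+1.2)] / 42000 = -0.001071
h(330, 315) = 81.0 + (+0.007500)·(300) + (-0.001071)·(10) = 81.0 +2.250 -0.011 = 83.239 m.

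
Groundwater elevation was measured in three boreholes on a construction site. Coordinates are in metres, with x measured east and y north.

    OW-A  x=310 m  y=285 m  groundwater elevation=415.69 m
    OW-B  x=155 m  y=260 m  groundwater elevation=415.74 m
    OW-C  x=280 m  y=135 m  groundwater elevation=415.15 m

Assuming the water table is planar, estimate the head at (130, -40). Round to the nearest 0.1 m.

Differences from OW-A: to OW-B (Δx, Δy, Δh) = (-155, -25, +0.05); to OW-C = (-30, -150, -0.54).
Determinant of the coordinate differences = (-155)·(-150) − (-30)·(-25) = 22500.
∂h/∂x = [(+0.05)·(-150) − (-0.54)·(-25)] / 22500 = -0.0009333
∂h/∂y = [(-155)·(-0.54) − (-30)·(+0.05)] / 22500 = +0.003787
h(130, -40) = 415.69 + (-0.0009333)·(-180) + (+0.003787)·(-325) = 415.69 +0.168 -1.231 = 414.627 m.

414.6 m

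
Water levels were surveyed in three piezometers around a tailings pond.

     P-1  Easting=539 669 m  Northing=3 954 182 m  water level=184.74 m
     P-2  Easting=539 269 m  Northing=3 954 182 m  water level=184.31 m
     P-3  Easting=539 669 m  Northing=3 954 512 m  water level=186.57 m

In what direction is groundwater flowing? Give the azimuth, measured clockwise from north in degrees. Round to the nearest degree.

191°

∂h/∂x = (184.31 − 184.74) / (539269 − 539669) = +0.001075
∂h/∂y = (186.57 − 184.74) / (3954512 − 3954182) = +0.005545
Flow direction (−∇h) has components (-0.001075 E, -0.005545 N).
Azimuth = atan2(E, N) = atan2(-0.001075, -0.005545) = 191.0° ≈ 191°.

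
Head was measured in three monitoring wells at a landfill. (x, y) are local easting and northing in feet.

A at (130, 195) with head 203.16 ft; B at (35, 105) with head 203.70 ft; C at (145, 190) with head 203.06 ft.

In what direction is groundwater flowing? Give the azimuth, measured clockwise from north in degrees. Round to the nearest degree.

097°

Differences from A: to B (Δx, Δy, Δh) = (-95, -90, +0.54); to C = (15, -5, -0.10).
Determinant of the coordinate differences = (-95)·(-5) − 15·(-90) = 1825.
∂h/∂x = [(+0.54)·(-5) − (-0.10)·(-90)] / 1825 = -0.006411
∂h/∂y = [(-95)·(-0.10) − 15·(+0.54)] / 1825 = +0.0007671
Flow direction (−∇h) has components (+0.006411 E, -0.0007671 N).
Azimuth = atan2(E, N) = atan2(+0.006411, -0.0007671) = 96.8° ≈ 097°.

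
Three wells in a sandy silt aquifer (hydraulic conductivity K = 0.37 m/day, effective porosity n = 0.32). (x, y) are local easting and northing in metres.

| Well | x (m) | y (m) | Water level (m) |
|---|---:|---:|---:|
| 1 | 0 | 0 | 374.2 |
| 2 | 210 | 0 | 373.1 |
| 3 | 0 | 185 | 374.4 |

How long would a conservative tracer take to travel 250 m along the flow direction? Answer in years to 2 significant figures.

110 years

∂h/∂x = (373.1 − 374.2) / (210 − 0) = -0.005238
∂h/∂y = (374.4 − 374.2) / (185 − 0) = +0.001081
|∇h| = √(-0.005238² + 0.001081²) = 0.005348
Seepage velocity v = K·i/n = 0.37 × 0.005348 / 0.32 = 0.006184 m/day.
t = 250 / 0.006184 = 4.043e+04 days = 111 years.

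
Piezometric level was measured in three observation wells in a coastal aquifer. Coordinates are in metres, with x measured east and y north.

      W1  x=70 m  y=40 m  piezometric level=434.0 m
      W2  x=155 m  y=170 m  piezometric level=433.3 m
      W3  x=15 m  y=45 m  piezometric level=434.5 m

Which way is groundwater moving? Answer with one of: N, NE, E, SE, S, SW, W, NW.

E

Differences from W1: to W2 (Δx, Δy, Δh) = (85, 130, -0.7); to W3 = (-55, 5, +0.5).
Solve a·Δx + b·Δy = Δh: det = 85·5 − (-55)·130 = 7575.
∂h/∂x = [(-0.7)·5 − (+0.5)·130] / 7575 = -0.009043
∂h/∂y = [85·(+0.5) − (-55)·(-0.7)] / 7575 = +0.0005281
Flow = −∇h = (+0.009043 east, -0.0005281 north), which points east.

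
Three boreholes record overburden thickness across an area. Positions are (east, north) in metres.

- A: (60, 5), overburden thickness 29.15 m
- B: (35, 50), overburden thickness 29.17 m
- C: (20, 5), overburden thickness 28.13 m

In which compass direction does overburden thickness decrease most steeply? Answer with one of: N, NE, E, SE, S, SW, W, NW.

With d = a·x + b·y + c and A as origin, the differences give:
  (-25)·a + 45·b = +0.02
  (-40)·a + 0·b = -1.02
Eliminate b (×0 and ×45, subtract): 1800·a = 45.900 → a = ∂d/∂x = +0.02550
Back-substitute: b = ∂d/∂y = +0.01461.
Steepest decrease is along −∇f = (-0.02550 E, -0.01461 N) → southwest.

SW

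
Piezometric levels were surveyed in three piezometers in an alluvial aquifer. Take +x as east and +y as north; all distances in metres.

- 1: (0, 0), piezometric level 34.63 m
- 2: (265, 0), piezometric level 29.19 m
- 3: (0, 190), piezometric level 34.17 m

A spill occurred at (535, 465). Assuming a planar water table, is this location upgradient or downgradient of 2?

downgradient

∂h/∂x = (29.19 − 34.63) / (265 − 0) = -0.02053
∂h/∂y = (34.17 − 34.63) / (190 − 0) = -0.002421
Head at (535, 465) = 34.63 + (-0.02053)·(535) + (-0.002421)·(465) = 22.52 m.
That is lower than the 29.19 m at 2, so the point is downgradient.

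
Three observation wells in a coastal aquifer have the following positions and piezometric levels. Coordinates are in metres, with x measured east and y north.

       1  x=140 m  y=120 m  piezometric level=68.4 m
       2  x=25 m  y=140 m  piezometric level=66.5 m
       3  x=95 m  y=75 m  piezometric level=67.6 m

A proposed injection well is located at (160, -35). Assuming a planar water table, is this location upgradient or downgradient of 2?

Differences from 1: to 2 (Δx, Δy, Δh) = (-115, 20, -1.9); to 3 = (-45, -45, -0.8).
Determinant of the coordinate differences = (-115)·(-45) − (-45)·20 = 6075.
∂h/∂x = [(-1.9)·(-45) − (-0.8)·20] / 6075 = +0.01671
∂h/∂y = [(-115)·(-0.8) − (-45)·(-1.9)] / 6075 = +0.001070
Head at (160, -35) = 68.4 + (+0.01671)·(20) + (+0.001070)·(-155) = 68.57 m.
That is higher than the 66.5 m at 2, so the point is upgradient.

upgradient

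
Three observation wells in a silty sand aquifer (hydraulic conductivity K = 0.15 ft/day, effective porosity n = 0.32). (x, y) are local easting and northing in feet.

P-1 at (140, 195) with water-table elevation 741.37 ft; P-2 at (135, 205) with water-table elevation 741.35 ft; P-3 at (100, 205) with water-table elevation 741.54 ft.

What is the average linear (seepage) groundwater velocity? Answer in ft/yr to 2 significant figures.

1.2 ft/yr

Differences from P-1: to P-2 (Δx, Δy, Δh) = (-5, 10, -0.02); to P-3 = (-40, 10, +0.17).
Solve a·Δx + b·Δy = Δh: det = (-5)·10 − (-40)·10 = 350.
∂h/∂x = [(-0.02)·10 − (+0.17)·10] / 350 = -0.005429
∂h/∂y = [(-5)·(+0.17) − (-40)·(-0.02)] / 350 = -0.004714
|∇h| = √(-0.005429² + -0.004714²) = 0.00719
Seepage velocity v = K·i/n = 0.15 × 0.00719 / 0.32 = 0.00337 ft/day = 1.231 ft/yr.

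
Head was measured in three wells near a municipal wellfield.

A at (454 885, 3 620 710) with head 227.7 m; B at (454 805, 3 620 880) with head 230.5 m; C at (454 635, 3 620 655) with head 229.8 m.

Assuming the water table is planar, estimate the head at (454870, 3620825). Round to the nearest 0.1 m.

229.2 m

Differences from A: to B (Δx, Δy, Δh) = (-80, 170, +2.8); to C = (-250, -55, +2.1).
Determinant of the coordinate differences = (-80)·(-55) − (-250)·170 = 46900.
∂h/∂x = [(+2.8)·(-55) − (+2.1)·170] / 46900 = -0.01090
∂h/∂y = [(-80)·(+2.1) − (-250)·(+2.8)] / 46900 = +0.01134
h(454870, 3620825) = 227.7 + (-0.01090)·(-15) + (+0.01134)·(115) = 227.7 +0.163 +1.304 = 229.168 m.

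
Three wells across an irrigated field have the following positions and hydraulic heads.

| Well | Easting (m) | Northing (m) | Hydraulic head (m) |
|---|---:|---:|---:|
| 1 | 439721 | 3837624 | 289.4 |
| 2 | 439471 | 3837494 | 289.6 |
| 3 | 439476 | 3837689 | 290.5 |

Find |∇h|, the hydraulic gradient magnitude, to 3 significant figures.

0.00571

Taking 1 as reference: 2−1 = (-250, -130, +0.2); 3−1 = (-245, 65, +1.1).
Solve a·Δx + b·Δy = Δh: det = (-250)·65 − (-245)·(-130) = -48100.
∂h/∂x = [(+0.2)·65 − (+1.1)·(-130)] / -48100 = -0.003243
∂h/∂y = [(-250)·(+1.1) − (-245)·(+0.2)] / -48100 = +0.004699
|∇h| = √(-0.003243² + 0.004699²) = 0.005709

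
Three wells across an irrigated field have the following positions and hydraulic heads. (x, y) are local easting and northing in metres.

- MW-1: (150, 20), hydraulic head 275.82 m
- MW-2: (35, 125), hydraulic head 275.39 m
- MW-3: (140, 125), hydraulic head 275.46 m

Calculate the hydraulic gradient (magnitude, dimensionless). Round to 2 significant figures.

Taking MW-1 as reference: MW-2−MW-1 = (-115, 105, -0.43); MW-3−MW-1 = (-10, 105, -0.36).
Determinant of the coordinate differences = (-115)·105 − (-10)·105 = -11025.
∂h/∂x = [(-0.43)·105 − (-0.36)·105] / -11025 = +0.0006667
∂h/∂y = [(-115)·(-0.36) − (-10)·(-0.43)] / -11025 = -0.003365
|∇h| = √(0.0006667² + -0.003365²) = 0.00343

0.0034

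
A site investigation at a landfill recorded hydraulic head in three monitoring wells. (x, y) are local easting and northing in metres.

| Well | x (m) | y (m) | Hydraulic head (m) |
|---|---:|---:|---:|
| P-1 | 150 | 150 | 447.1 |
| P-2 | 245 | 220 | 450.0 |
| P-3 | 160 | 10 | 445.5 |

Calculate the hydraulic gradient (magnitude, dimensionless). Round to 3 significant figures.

Taking P-1 as reference: P-2−P-1 = (95, 70, +2.9); P-3−P-1 = (10, -140, -1.6).
Solve a·Δx + b·Δy = Δh: det = 95·(-140) − 10·70 = -14000.
∂h/∂x = [(+2.9)·(-140) − (-1.6)·70] / -14000 = +0.02100
∂h/∂y = [95·(-1.6) − 10·(+2.9)] / -14000 = +0.01293
|∇h| = √(0.02100² + 0.01293²) = 0.02466

0.0247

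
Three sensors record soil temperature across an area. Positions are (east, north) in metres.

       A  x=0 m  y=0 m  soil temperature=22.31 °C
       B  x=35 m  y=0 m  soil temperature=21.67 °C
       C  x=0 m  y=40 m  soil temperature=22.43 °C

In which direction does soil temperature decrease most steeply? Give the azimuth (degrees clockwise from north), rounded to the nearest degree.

∂T/∂x = (21.67 − 22.31) / (35 − 0) = -0.01829
∂T/∂y = (22.43 − 22.31) / (40 − 0) = +0.003000
Steepest decrease is along −∇f: components (+0.01829 E, -0.003000 N).
Azimuth = atan2(+0.01829, -0.003000) = 99.3° ≈ 099°.

099°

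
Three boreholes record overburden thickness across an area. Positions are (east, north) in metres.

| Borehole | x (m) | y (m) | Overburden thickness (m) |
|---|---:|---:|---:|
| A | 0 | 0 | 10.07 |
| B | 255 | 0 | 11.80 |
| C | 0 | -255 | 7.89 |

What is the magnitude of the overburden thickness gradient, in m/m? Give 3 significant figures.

0.0109 m/m

∂d/∂x = (11.80 − 10.07) / (255 − 0) = +0.006784
∂d/∂y = (7.89 − 10.07) / (-255 − 0) = +0.008549
|∇f| = √(0.006784² + 0.008549²) = 0.01091 m/m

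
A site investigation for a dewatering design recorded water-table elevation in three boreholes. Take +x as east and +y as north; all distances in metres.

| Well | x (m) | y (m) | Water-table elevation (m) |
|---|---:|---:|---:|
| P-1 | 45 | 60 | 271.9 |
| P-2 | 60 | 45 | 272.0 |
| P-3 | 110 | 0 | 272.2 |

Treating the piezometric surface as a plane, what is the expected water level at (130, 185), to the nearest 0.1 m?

Differences from P-1: to P-2 (Δx, Δy, Δh) = (15, -15, +0.1); to P-3 = (65, -60, +0.3).
Determinant of the coordinate differences = 15·(-60) − 65·(-15) = 75.
∂h/∂x = [(+0.1)·(-60) − (+0.3)·(-15)] / 75 = -0.02000
∂h/∂y = [15·(+0.3) − 65·(+0.1)] / 75 = -0.02667
h(130, 185) = 271.9 + (-0.02000)·(85) + (-0.02667)·(125) = 271.9 -1.700 -3.333 = 266.867 m.

266.9 m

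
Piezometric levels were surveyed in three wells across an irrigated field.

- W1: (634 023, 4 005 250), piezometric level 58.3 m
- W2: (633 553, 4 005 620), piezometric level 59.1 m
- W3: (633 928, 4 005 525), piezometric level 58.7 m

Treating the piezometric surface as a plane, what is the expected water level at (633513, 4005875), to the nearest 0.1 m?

Differences from W1: to W2 (Δx, Δy, Δh) = (-470, 370, +0.8); to W3 = (-95, 275, +0.4).
Solve a·Δx + b·Δy = Δh: det = (-470)·275 − (-95)·370 = -94100.
∂h/∂x = [(+0.8)·275 − (+0.4)·370] / -94100 = -0.0007651
∂h/∂y = [(-470)·(+0.4) − (-95)·(+0.8)] / -94100 = +0.001190
h(633513, 4005875) = 58.3 + (-0.0007651)·(-510) + (+0.001190)·(625) = 58.3 +0.390 +0.744 = 59.434 m.

59.4 m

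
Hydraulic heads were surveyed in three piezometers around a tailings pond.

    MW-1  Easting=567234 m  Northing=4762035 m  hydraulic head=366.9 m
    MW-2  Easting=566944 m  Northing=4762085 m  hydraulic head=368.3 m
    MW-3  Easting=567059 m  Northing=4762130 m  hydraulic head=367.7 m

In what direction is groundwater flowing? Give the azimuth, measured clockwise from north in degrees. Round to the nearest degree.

082°

Taking MW-1 as reference: MW-2−MW-1 = (-290, 50, +1.4); MW-3−MW-1 = (-175, 95, +0.8).
Solve a·Δx + b·Δy = Δh: det = (-290)·95 − (-175)·50 = -18800.
∂h/∂x = [(+1.4)·95 − (+0.8)·50] / -18800 = -0.004947
∂h/∂y = [(-290)·(+0.8) − (-175)·(+1.4)] / -18800 = -0.0006915
Flow direction (−∇h) has components (+0.004947 E, +0.0006915 N).
Azimuth = atan2(E, N) = atan2(+0.004947, +0.0006915) = 82.0° ≈ 082°.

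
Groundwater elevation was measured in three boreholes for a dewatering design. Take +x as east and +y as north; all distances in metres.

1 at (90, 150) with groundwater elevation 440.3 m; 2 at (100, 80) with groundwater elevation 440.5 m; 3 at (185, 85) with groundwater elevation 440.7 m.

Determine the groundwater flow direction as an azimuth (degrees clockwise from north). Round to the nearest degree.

Differences from 1: to 2 (Δx, Δy, Δh) = (10, -70, +0.2); to 3 = (95, -65, +0.4).
Solve a·Δx + b·Δy = Δh: det = 10·(-65) − 95·(-70) = 6000.
∂h/∂x = [(+0.2)·(-65) − (+0.4)·(-70)] / 6000 = +0.002500
∂h/∂y = [10·(+0.4) − 95·(+0.2)] / 6000 = -0.002500
Flow direction (−∇h) has components (-0.002500 E, +0.002500 N).
Azimuth = atan2(E, N) = atan2(-0.002500, +0.002500) = 315.0° ≈ 315°.

315°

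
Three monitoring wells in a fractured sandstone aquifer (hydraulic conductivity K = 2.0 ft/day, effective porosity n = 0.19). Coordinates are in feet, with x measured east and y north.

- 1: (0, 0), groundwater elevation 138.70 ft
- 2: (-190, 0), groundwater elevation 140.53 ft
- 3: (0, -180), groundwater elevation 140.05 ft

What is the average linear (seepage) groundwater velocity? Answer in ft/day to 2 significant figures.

0.13 ft/day

∂h/∂x = (140.53 − 138.70) / (-190 − 0) = -0.009632
∂h/∂y = (140.05 − 138.70) / (-180 − 0) = -0.007500
|∇h| = √(-0.009632² + -0.007500²) = 0.01221
Seepage velocity v = K·i/n = 2.0 × 0.01221 / 0.19 = 0.1285 ft/day.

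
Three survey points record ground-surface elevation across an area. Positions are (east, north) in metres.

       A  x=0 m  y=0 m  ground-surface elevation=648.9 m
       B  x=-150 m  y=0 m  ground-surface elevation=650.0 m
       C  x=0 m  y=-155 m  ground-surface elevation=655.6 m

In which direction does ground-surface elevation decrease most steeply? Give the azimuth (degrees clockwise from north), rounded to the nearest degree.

010°

∂z/∂x = (650.0 − 648.9) / (-150 − 0) = -0.007333
∂z/∂y = (655.6 − 648.9) / (-155 − 0) = -0.04323
Steepest decrease is along −∇f: components (+0.007333 E, +0.04323 N).
Azimuth = atan2(+0.007333, +0.04323) = 9.6° ≈ 010°.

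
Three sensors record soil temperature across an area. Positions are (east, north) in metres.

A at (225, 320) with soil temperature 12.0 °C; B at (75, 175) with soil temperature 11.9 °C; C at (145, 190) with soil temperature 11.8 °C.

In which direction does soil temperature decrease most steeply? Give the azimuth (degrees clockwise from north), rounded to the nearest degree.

144°

With T = a·x + b·y + c and A as origin, the differences give:
  (-150)·a + (-145)·b = -0.1
  (-80)·a + (-130)·b = -0.2
Eliminate b (×(-130) and ×(-145), subtract): 7900·a = -16.00 → a = ∂T/∂x = -0.002025
Back-substitute: b = ∂T/∂y = +0.002785.
Steepest decrease is along −∇f: components (+0.002025 E, -0.002785 N).
Azimuth = atan2(+0.002025, -0.002785) = 144.0° ≈ 144°.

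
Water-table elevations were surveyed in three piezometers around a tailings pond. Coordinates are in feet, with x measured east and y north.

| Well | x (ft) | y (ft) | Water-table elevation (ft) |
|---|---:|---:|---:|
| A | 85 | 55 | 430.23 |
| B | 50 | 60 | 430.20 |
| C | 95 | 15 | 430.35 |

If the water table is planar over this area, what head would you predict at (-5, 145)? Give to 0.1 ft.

429.9 ft

Differences from A: to B (Δx, Δy, Δh) = (-35, 5, -0.03); to C = (10, -40, +0.12).
Solve a·Δx + b·Δy = Δh: det = (-35)·(-40) − 10·5 = 1350.
∂h/∂x = [(-0.03)·(-40) − (+0.12)·5] / 1350 = +0.0004444
∂h/∂y = [(-35)·(+0.12) − 10·(-0.03)] / 1350 = -0.002889
h(-5, 145) = 430.23 + (+0.0004444)·(-90) + (-0.002889)·(90) = 430.23 -0.040 -0.260 = 429.930 ft.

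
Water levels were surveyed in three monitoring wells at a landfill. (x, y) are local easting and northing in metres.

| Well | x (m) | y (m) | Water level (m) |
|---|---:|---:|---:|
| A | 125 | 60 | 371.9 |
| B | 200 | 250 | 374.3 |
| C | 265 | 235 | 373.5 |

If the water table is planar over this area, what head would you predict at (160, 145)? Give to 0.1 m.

373.0 m

Differences from A: to B (Δx, Δy, Δh) = (75, 190, +2.4); to C = (140, 175, +1.6).
Determinant of the coordinate differences = 75·175 − 140·190 = -13475.
∂h/∂x = [(+2.4)·175 − (+1.6)·190] / -13475 = -0.008609
∂h/∂y = [75·(+1.6) − 140·(+2.4)] / -13475 = +0.01603
h(160, 145) = 371.9 + (-0.008609)·(35) + (+0.01603)·(85) = 371.9 -0.301 +1.363 = 372.961 m.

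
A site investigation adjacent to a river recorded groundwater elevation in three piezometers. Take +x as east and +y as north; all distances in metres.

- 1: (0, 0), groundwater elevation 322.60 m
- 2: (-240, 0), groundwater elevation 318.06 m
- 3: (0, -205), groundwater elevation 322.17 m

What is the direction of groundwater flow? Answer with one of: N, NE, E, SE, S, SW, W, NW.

∂h/∂x = (318.06 − 322.60) / (-240 − 0) = +0.01892
∂h/∂y = (322.17 − 322.60) / (-205 − 0) = +0.002098
Flow = −∇h = (-0.01892 east, -0.002098 north), which points west.

W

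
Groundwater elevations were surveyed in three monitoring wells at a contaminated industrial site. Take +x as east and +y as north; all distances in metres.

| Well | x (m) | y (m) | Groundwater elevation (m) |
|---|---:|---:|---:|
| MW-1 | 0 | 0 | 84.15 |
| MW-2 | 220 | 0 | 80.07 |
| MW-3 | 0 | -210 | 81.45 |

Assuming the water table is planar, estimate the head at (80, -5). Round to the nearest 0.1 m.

82.6 m

∂h/∂x = (80.07 − 84.15) / (220 − 0) = -0.01855
∂h/∂y = (81.45 − 84.15) / (-210 − 0) = +0.01286
h(80, -5) = 84.15 + (-0.01855)·(80) + (+0.01286)·(-5) = 84.15 -1.484 -0.064 = 82.602 m.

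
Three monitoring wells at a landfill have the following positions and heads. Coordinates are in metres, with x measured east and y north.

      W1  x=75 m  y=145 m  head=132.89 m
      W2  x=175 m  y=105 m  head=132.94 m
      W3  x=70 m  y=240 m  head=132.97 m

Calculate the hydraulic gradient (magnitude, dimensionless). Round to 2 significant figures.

Differences from W1: to W2 (Δx, Δy, Δh) = (100, -40, +0.05); to W3 = (-5, 95, +0.08).
Determinant of the coordinate differences = 100·95 − (-5)·(-40) = 9300.
∂h/∂x = [(+0.05)·95 − (+0.08)·(-40)] / 9300 = +0.0008548
∂h/∂y = [100·(+0.08) − (-5)·(+0.05)] / 9300 = +0.0008871
|∇h| = √(0.0008548² + 0.0008871²) = 0.001232

0.0012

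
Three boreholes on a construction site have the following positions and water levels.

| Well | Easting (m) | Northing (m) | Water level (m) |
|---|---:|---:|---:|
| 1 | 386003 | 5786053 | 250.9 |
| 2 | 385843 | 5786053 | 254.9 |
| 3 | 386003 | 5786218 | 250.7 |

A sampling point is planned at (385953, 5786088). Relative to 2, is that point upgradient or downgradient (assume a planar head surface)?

∂h/∂x = (254.9 − 250.9) / (385843 − 386003) = -0.02500
∂h/∂y = (250.7 − 250.9) / (5786218 − 5786053) = -0.001212
Head at (385953, 5786088) = 250.9 + (-0.02500)·(-50) + (-0.001212)·(35) = 252.11 m.
That is lower than the 254.9 m at 2, so the point is downgradient.

downgradient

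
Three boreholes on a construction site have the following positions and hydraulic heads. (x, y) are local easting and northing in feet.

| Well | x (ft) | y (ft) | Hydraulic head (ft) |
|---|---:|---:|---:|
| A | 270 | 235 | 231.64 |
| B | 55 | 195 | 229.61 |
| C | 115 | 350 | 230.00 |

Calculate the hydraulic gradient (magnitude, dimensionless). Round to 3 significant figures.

Taking A as reference: B−A = (-215, -40, -2.03); C−A = (-155, 115, -1.64).
Solve a·Δx + b·Δy = Δh: det = (-215)·115 − (-155)·(-40) = -30925.
∂h/∂x = [(-2.03)·115 − (-1.64)·(-40)] / -30925 = +0.009670
∂h/∂y = [(-215)·(-1.64) − (-155)·(-2.03)] / -30925 = -0.001227
|∇h| = √(0.009670² + -0.001227²) = 0.009748

0.00975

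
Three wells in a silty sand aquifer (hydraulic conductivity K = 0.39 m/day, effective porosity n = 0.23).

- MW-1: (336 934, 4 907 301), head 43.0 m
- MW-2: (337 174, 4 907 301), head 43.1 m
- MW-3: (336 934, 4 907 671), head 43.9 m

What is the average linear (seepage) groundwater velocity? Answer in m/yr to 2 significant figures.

1.5 m/yr

∂h/∂x = (43.1 − 43.0) / (337174 − 336934) = +0.0004167
∂h/∂y = (43.9 − 43.0) / (4907671 − 4907301) = +0.002432
|∇h| = √(0.0004167² + 0.002432²) = 0.002467
Seepage velocity v = K·i/n = 0.39 × 0.002467 / 0.23 = 0.004183 m/day = 1.528 m/yr.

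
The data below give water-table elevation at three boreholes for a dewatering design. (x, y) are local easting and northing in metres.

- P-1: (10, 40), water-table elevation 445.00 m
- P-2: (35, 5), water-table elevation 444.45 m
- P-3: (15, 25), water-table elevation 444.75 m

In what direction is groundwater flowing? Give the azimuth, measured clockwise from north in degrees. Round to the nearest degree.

Differences from P-1: to P-2 (Δx, Δy, Δh) = (25, -35, -0.55); to P-3 = (5, -15, -0.25).
Solve a·Δx + b·Δy = Δh: det = 25·(-15) − 5·(-35) = -200.
∂h/∂x = [(-0.55)·(-15) − (-0.25)·(-35)] / -200 = +0.002500
∂h/∂y = [25·(-0.25) − 5·(-0.55)] / -200 = +0.01750
Flow direction (−∇h) has components (-0.002500 E, -0.01750 N).
Azimuth = atan2(E, N) = atan2(-0.002500, -0.01750) = 188.1° ≈ 188°.

188°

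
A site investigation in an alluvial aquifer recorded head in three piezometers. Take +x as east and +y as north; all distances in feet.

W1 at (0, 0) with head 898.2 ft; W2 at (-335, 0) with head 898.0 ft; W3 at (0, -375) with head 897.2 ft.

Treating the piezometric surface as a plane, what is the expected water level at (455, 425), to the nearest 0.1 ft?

899.6 ft

∂h/∂x = (898.0 − 898.2) / (-335 − 0) = +0.0005970
∂h/∂y = (897.2 − 898.2) / (-375 − 0) = +0.002667
h(455, 425) = 898.2 + (+0.0005970)·(455) + (+0.002667)·(425) = 898.2 +0.272 +1.133 = 899.605 ft.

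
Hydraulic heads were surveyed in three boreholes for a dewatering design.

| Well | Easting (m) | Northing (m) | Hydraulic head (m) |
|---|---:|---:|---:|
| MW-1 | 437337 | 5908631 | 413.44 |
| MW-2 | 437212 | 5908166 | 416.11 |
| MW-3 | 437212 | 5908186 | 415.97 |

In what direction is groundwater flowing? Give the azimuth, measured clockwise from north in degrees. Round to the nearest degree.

326°

Taking MW-1 as reference: MW-2−MW-1 = (-125, -465, +2.67); MW-3−MW-1 = (-125, -445, +2.53).
Determinant of the coordinate differences = (-125)·(-445) − (-125)·(-465) = -2500.
∂h/∂x = [(+2.67)·(-445) − (+2.53)·(-465)] / -2500 = +0.004680
∂h/∂y = [(-125)·(+2.53) − (-125)·(+2.67)] / -2500 = -0.007000
Flow direction (−∇h) has components (-0.004680 E, +0.007000 N).
Azimuth = atan2(E, N) = atan2(-0.004680, +0.007000) = 326.2° ≈ 326°.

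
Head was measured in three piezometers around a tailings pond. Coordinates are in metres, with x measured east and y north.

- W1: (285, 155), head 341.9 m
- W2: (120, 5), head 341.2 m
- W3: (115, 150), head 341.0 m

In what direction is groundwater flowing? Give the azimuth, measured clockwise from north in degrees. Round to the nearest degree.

With h = a·x + b·y + c and W1 as origin, the differences give:
  (-165)·a + (-150)·b = -0.7
  (-170)·a + (-5)·b = -0.9
Eliminate b (×(-5) and ×(-150), subtract): -24675·a = -131.50 → a = ∂h/∂x = +0.005329
Back-substitute: b = ∂h/∂y = -0.001196.
Flow direction (−∇h) has components (-0.005329 E, +0.001196 N).
Azimuth = atan2(E, N) = atan2(-0.005329, +0.001196) = 282.6° ≈ 283°.

283°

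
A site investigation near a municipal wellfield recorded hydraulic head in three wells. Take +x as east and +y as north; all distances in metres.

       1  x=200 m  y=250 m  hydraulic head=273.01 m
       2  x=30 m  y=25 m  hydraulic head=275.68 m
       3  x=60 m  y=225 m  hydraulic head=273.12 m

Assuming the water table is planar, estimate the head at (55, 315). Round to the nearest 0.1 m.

Differences from 1: to 2 (Δx, Δy, Δh) = (-170, -225, +2.67); to 3 = (-140, -25, +0.11).
Solve a·Δx + b·Δy = Δh: det = (-170)·(-25) − (-140)·(-225) = -27250.
∂h/∂x = [(+2.67)·(-25) − (+0.11)·(-225)] / -27250 = +0.001541
∂h/∂y = [(-170)·(+0.11) − (-140)·(+2.67)] / -27250 = -0.01303
h(55, 315) = 273.01 + (+0.001541)·(-145) + (-0.01303)·(65) = 273.01 -0.223 -0.847 = 271.939 m.

271.9 m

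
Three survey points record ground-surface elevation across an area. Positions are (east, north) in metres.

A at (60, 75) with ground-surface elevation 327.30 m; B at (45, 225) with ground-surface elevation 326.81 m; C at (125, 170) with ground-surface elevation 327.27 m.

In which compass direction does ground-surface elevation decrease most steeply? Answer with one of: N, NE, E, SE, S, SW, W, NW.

NW

Three-point gradient (reference A): Δ to B = (-15, 150, -0.49), Δ to C = (65, 95, -0.03).
∂z/∂x = +0.003763, ∂z/∂y = -0.002890 (det = -11175).
Steepest decrease is along −∇f = (-0.003763 E, +0.002890 N) → northwest.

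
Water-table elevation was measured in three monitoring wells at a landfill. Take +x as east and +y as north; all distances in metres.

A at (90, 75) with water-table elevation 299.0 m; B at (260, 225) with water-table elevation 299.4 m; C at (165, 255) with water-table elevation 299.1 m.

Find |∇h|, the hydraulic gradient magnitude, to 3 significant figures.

0.00302

Taking A as reference: B−A = (170, 150, +0.4); C−A = (75, 180, +0.1).
Solve a·Δx + b·Δy = Δh: det = 170·180 − 75·150 = 19350.
∂h/∂x = [(+0.4)·180 − (+0.1)·150] / 19350 = +0.002946
∂h/∂y = [170·(+0.1) − 75·(+0.4)] / 19350 = -0.0006718
|∇h| = √(0.002946² + -0.0006718²) = 0.003022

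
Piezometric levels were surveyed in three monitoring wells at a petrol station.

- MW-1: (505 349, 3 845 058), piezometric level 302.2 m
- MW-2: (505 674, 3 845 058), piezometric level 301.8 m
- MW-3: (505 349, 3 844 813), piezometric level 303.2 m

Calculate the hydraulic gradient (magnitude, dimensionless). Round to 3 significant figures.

0.00426

∂h/∂x = (301.8 − 302.2) / (505674 − 505349) = -0.001231
∂h/∂y = (303.2 − 302.2) / (3844813 − 3845058) = -0.004082
|∇h| = √(-0.001231² + -0.004082²) = 0.004264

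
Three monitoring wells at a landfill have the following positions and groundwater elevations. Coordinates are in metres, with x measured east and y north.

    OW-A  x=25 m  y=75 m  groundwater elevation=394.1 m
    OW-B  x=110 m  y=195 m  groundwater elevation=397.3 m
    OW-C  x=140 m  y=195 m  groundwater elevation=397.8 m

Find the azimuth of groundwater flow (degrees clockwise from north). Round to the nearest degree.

228°

Three-point gradient (reference OW-A): Δ to OW-B = (85, 120, +3.2), Δ to OW-C = (115, 120, +3.7).
∂h/∂x = +0.01667, ∂h/∂y = +0.01486 (det = -3600).
Flow direction (−∇h) has components (-0.01667 E, -0.01486 N).
Azimuth = atan2(E, N) = atan2(-0.01667, -0.01486) = 228.3° ≈ 228°.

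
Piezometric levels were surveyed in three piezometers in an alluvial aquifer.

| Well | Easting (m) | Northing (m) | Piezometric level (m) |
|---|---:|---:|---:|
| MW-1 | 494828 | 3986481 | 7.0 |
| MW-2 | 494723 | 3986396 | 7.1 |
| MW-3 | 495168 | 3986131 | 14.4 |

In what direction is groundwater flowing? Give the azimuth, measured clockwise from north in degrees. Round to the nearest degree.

Taking MW-1 as reference: MW-2−MW-1 = (-105, -85, +0.1); MW-3−MW-1 = (340, -350, +7.4).
Determinant of the coordinate differences = (-105)·(-350) − 340·(-85) = 65650.
∂h/∂x = [(+0.1)·(-350) − (+7.4)·(-85)] / 65650 = +0.009048
∂h/∂y = [(-105)·(+7.4) − 340·(+0.1)] / 65650 = -0.01235
Flow direction (−∇h) has components (-0.009048 E, +0.01235 N).
Azimuth = atan2(E, N) = atan2(-0.009048, +0.01235) = 323.8° ≈ 324°.

324°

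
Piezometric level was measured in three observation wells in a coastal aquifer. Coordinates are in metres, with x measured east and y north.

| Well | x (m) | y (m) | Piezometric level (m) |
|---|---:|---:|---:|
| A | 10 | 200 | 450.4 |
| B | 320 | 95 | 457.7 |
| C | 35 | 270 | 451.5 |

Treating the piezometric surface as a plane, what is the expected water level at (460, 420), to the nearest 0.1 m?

463.4 m

Taking A as reference: B−A = (310, -105, +7.3); C−A = (25, 70, +1.1).
Determinant of the coordinate differences = 310·70 − 25·(-105) = 24325.
∂h/∂x = [(+7.3)·70 − (+1.1)·(-105)] / 24325 = +0.02576
∂h/∂y = [310·(+1.1) − 25·(+7.3)] / 24325 = +0.006516
h(460, 420) = 450.4 + (+0.02576)·(450) + (+0.006516)·(220) = 450.4 +11.590 +1.434 = 463.423 m.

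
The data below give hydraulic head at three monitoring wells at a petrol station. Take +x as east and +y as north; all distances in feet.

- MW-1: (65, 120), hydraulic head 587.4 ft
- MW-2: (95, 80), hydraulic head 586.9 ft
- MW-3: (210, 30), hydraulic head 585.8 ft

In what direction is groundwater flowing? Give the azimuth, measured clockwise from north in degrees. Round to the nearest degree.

142°

With h = a·x + b·y + c and MW-1 as origin, the differences give:
  30·a + (-40)·b = -0.5
  145·a + (-90)·b = -1.6
Eliminate b (×(-90) and ×(-40), subtract): 3100·a = -19.00 → a = ∂h/∂x = -0.006129
Back-substitute: b = ∂h/∂y = +0.007903.
Flow direction (−∇h) has components (+0.006129 E, -0.007903 N).
Azimuth = atan2(E, N) = atan2(+0.006129, -0.007903) = 142.2° ≈ 142°.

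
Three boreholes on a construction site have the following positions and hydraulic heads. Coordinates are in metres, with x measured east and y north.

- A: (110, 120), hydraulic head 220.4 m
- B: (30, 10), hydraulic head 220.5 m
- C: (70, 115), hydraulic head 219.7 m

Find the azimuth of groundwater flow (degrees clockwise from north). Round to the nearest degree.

308°

Differences from A: to B (Δx, Δy, Δh) = (-80, -110, +0.1); to C = (-40, -5, -0.7).
Determinant of the coordinate differences = (-80)·(-5) − (-40)·(-110) = -4000.
∂h/∂x = [(+0.1)·(-5) − (-0.7)·(-110)] / -4000 = +0.01938
∂h/∂y = [(-80)·(-0.7) − (-40)·(+0.1)] / -4000 = -0.01500
Flow direction (−∇h) has components (-0.01938 E, +0.01500 N).
Azimuth = atan2(E, N) = atan2(-0.01938, +0.01500) = 307.7° ≈ 308°.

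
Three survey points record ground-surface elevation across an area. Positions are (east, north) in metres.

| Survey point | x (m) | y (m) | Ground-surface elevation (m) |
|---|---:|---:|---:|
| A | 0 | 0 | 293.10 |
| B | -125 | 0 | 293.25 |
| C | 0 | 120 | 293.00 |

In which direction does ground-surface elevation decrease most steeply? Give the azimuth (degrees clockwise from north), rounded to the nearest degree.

∂z/∂x = (293.25 − 293.10) / (-125 − 0) = -0.001200
∂z/∂y = (293.00 − 293.10) / (120 − 0) = -0.0008333
Steepest decrease is along −∇f: components (+0.001200 E, +0.0008333 N).
Azimuth = atan2(+0.001200, +0.0008333) = 55.2° ≈ 055°.

055°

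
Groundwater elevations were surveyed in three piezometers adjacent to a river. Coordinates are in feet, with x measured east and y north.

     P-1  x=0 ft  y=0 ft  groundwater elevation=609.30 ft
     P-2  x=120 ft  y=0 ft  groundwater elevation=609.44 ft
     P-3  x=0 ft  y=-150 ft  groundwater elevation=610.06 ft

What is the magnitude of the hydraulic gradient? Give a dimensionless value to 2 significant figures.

0.0052

∂h/∂x = (609.44 − 609.30) / (120 − 0) = +0.001167
∂h/∂y = (610.06 − 609.30) / (-150 − 0) = -0.005067
|∇h| = √(0.001167² + -0.005067²) = 0.0052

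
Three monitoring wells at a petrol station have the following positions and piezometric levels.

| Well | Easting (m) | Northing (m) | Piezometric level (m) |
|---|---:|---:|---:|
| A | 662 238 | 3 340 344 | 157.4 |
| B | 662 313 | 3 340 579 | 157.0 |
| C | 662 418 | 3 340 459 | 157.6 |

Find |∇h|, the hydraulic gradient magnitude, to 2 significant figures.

0.0038

With h = a·x + b·y + c and A as origin, the differences give:
  75·a + 235·b = -0.4
  180·a + 115·b = +0.2
Eliminate b (×115 and ×235, subtract): -33675·a = -93.00 → a = ∂h/∂x = +0.002762
Back-substitute: b = ∂h/∂y = -0.002584.
|∇h| = √(0.002762² + -0.002584²) = 0.003782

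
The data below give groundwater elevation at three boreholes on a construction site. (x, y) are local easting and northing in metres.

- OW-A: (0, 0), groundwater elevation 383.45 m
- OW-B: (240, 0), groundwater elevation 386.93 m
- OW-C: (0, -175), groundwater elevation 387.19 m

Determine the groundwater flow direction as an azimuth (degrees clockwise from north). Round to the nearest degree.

326°

∂h/∂x = (386.93 − 383.45) / (240 − 0) = +0.01450
∂h/∂y = (387.19 − 383.45) / (-175 − 0) = -0.02137
Flow direction (−∇h) has components (-0.01450 E, +0.02137 N).
Azimuth = atan2(E, N) = atan2(-0.01450, +0.02137) = 325.8° ≈ 326°.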